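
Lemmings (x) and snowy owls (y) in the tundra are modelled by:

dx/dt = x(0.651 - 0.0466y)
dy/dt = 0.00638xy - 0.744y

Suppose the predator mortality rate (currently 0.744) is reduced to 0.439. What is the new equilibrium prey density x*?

At the interior fixed point, setting dy/dt = 0 with y > 0 fixes x* = (predator death rate)/(xy coefficient) — independent of the other coefficients.
With the change, x* = 0.439/0.00638 = 68.8; it falls from 117.

x* ≈ 68.8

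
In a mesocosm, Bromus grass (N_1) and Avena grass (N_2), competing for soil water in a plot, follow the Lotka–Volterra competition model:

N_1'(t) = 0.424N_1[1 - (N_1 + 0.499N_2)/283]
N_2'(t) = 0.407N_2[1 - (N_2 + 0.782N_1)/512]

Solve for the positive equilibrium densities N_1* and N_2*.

Setting both brackets to zero gives the nullclines N_1 + 0.499N_2 = 283 and 0.782N_1 + N_2 = 512.
Substituting N_2 = 512 - 0.782N_1 into the first: N_1(1 - 0.499·0.782) = 283 - 0.499·512.
So N_1* = 27.5/0.61 = 45.1, and then N_2* = 512 - 0.782·45.1 = 477.

N_1* ≈ 45.1, N_2* ≈ 477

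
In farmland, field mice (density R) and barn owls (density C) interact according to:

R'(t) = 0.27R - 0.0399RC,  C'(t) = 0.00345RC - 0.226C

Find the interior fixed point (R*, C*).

Set dC/dt = 0 with C > 0: 0.00345R - 0.226 = 0, so R* = 0.226/0.00345 = 65.5.
Set dR/dt = 0 with R > 0: 0.27 - 0.0399C = 0, so C* = 0.27/0.0399 = 6.77.

R* ≈ 65.5, C* ≈ 6.77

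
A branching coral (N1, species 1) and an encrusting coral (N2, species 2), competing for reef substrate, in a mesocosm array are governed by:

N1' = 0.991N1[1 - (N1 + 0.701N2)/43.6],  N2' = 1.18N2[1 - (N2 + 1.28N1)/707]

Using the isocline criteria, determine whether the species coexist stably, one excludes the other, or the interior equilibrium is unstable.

Compare the nullcline intercepts: K1/α12 = 43.6/0.701 = 62.2 < K2 = 707; K2/α21 = 707/1.28 = 552 > K1 = 43.6.
Since the inequalities point opposite ways, species 2 can invade but species 1 cannot.

species 2 excludes species 1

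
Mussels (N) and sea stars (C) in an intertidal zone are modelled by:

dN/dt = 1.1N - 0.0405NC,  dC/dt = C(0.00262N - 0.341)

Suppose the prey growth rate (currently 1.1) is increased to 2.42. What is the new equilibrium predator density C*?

At the interior fixed point, setting dN/dt = 0 with N > 0 fixes C* = (prey growth rate)/(NC coefficient) — independent of the other coefficients.
With the change, C* = 2.42/0.0405 = 59.8; it rises from 27.2.

C* ≈ 59.8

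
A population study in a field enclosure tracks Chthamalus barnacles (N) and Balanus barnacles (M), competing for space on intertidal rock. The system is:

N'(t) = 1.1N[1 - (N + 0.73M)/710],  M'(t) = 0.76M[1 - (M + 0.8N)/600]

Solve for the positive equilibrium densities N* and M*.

N* ≈ 654, M* ≈ 76.9

Setting both brackets to zero gives the nullclines N + 0.73M = 710 and 0.8N + M = 600.
Substituting M = 600 - 0.8N into the first: N(1 - 0.73·0.8) = 710 - 0.73·600.
So N* = 272/0.416 = 654, and then M* = 600 - 0.8·654 = 76.9.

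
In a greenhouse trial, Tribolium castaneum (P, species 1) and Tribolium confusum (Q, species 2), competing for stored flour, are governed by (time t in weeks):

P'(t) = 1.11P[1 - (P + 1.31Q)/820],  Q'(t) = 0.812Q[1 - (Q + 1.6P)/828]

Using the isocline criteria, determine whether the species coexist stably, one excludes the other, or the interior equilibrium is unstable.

unstable coexistence (outcome depends on initial conditions)

Compare the nullcline intercepts: K1/α12 = 820/1.31 = 626 < K2 = 828; K2/α21 = 828/1.6 = 518 < K1 = 820.
Since both are reversed, neither can invade when rare; the interior point is a saddle.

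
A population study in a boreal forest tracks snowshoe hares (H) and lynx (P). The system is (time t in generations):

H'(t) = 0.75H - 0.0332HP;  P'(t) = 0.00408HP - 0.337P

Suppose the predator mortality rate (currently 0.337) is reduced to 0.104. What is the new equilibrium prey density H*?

At the interior fixed point, setting dP/dt = 0 with P > 0 fixes H* = (predator death rate)/(HP coefficient) — independent of the other coefficients.
With the change, H* = 0.104/0.00408 = 25.5; it falls from 82.6.

H* ≈ 25.5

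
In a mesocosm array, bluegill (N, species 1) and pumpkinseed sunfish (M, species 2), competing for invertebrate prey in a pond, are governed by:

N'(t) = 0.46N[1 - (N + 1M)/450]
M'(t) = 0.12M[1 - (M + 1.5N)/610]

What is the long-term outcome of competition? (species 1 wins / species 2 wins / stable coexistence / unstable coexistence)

Compare the nullcline intercepts: K1/α12 = 450/1 = 450 < K2 = 610; K2/α21 = 610/1.5 = 407 < K1 = 450.
Since both are reversed, neither can invade when rare; the interior point is a saddle.

unstable coexistence (outcome depends on initial conditions)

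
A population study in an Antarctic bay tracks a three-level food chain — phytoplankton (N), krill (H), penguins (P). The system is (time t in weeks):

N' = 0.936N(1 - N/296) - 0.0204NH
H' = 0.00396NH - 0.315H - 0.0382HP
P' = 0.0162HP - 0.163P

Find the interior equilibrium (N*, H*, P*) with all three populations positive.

From dP/dt = 0: 0.0162H* = 0.163, so H* = 10.1.
From dN/dt = 0: 0.936(1 - N*/296) = 0.0204·10.1, giving N* = 296·(1 - 0.219) = 231.
From dH/dt = 0: 0.00396·231 - 0.315 = 0.0382P*, so P* = 0.6/0.0382 = 15.7.

N* ≈ 231, H* ≈ 10.1, P* ≈ 15.7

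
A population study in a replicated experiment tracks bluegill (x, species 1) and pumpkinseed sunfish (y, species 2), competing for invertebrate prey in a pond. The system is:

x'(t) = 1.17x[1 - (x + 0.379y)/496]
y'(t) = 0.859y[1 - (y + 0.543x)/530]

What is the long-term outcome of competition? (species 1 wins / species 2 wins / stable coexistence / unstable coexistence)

Compare the nullcline intercepts: K1/α12 = 496/0.379 = 1310 > K2 = 530; K2/α21 = 530/0.543 = 976 > K1 = 496.
Since both inequalities hold, each species can invade when rare, so the interior equilibrium is stable.

stable coexistence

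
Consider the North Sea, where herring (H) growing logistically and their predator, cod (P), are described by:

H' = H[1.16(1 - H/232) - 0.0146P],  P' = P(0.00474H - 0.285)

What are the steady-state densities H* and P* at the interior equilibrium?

H* ≈ 60.1, P* ≈ 58.9

From dP/dt = 0 with P > 0: 0.00474H* = 0.285, so H* = 60.1.
Substitute into dH/dt = 0: 1.16(1 - 60.1/232) = 0.0146P*.
The bracket is 0.741, giving P* = 0.859/0.0146 = 58.9.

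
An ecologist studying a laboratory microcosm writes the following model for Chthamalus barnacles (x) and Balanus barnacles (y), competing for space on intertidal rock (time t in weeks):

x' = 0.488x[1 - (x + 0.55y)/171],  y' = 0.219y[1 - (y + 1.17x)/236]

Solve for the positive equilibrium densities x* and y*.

Setting both brackets to zero gives the nullclines x + 0.55y = 171 and 1.17x + y = 236.
Substituting y = 236 - 1.17x into the first: x(1 - 0.55·1.17) = 171 - 0.55·236.
So x* = 41.2/0.357 = 116, and then y* = 236 - 1.17·116 = 101.

x* ≈ 116, y* ≈ 101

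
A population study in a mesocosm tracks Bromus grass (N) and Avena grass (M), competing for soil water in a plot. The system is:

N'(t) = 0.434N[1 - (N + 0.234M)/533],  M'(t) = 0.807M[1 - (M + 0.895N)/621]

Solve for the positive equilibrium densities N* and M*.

Setting both brackets to zero gives the nullclines N + 0.234M = 533 and 0.895N + M = 621.
Substituting M = 621 - 0.895N into the first: N(1 - 0.234·0.895) = 533 - 0.234·621.
So N* = 388/0.791 = 490, and then M* = 621 - 0.895·490 = 182.

N* ≈ 490, M* ≈ 182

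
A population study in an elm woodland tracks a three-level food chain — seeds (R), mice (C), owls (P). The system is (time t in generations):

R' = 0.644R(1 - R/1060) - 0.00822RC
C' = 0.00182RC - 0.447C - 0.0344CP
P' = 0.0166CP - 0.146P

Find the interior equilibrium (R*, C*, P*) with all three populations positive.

From dP/dt = 0: 0.0166C* = 0.146, so C* = 8.8.
From dR/dt = 0: 0.644(1 - R*/1060) = 0.00822·8.8, giving R* = 1060·(1 - 0.112) = 941.
From dC/dt = 0: 0.00182·941 - 0.447 = 0.0344P*, so P* = 1.27/0.0344 = 36.8.

R* ≈ 941, C* ≈ 8.8, P* ≈ 36.8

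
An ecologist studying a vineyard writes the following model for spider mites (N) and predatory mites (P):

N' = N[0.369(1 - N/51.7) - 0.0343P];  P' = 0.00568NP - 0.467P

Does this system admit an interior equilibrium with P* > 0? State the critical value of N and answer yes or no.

The predator equation gives dP/dt > 0 only when N > 0.467/0.00568 = 82.2.
Without the predator, N → K = 51.7. Since 51.7 < 82.2, the predator cannot invade.

Threshold N = 82.2; K < 82.2, so no, the predator goes extinct.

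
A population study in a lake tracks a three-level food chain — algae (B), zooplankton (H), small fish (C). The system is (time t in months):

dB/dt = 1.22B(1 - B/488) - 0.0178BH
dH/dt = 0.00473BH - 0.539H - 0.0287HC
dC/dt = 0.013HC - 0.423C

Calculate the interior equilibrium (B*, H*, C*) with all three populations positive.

B* ≈ 256, H* ≈ 32.5, C* ≈ 23.5

From dC/dt = 0: 0.013H* = 0.423, so H* = 32.5.
From dB/dt = 0: 1.22(1 - B*/488) = 0.0178·32.5, giving B* = 488·(1 - 0.475) = 256.
From dH/dt = 0: 0.00473·256 - 0.539 = 0.0287C*, so C* = 0.673/0.0287 = 23.5.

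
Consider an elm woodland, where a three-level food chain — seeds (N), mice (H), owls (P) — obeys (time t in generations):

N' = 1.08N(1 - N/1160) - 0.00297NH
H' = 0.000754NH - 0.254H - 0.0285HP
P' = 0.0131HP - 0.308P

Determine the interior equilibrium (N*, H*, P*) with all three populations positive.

N* ≈ 1080, H* ≈ 23.5, P* ≈ 19.8

From dP/dt = 0: 0.0131H* = 0.308, so H* = 23.5.
From dN/dt = 0: 1.08(1 - N*/1160) = 0.00297·23.5, giving N* = 1160·(1 - 0.0647) = 1080.
From dH/dt = 0: 0.000754·1080 - 0.254 = 0.0285P*, so P* = 0.564/0.0285 = 19.8.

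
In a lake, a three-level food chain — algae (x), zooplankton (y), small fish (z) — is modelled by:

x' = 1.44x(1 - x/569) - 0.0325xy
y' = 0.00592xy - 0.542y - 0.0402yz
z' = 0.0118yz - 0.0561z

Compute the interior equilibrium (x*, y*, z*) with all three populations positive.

x* ≈ 508, y* ≈ 4.75, z* ≈ 61.3

From dz/dt = 0: 0.0118y* = 0.0561, so y* = 4.75.
From dx/dt = 0: 1.44(1 - x*/569) = 0.0325·4.75, giving x* = 569·(1 - 0.107) = 508.
From dy/dt = 0: 0.00592·508 - 0.542 = 0.0402z*, so z* = 2.47/0.0402 = 61.3.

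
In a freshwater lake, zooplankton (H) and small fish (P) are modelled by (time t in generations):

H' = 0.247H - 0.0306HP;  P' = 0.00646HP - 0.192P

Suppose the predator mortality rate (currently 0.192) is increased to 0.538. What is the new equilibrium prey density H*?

At the interior fixed point, setting dP/dt = 0 with P > 0 fixes H* = (predator death rate)/(HP coefficient) — independent of the other coefficients.
With the change, H* = 0.538/0.00646 = 83.3; it rises from 29.7.

H* ≈ 83.3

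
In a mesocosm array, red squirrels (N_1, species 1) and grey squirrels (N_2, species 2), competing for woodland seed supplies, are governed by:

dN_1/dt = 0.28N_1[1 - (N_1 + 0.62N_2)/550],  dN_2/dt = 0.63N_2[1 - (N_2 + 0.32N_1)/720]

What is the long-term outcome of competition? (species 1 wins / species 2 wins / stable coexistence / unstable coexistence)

stable coexistence

Compare the nullcline intercepts: K1/α12 = 550/0.62 = 887 > K2 = 720; K2/α21 = 720/0.32 = 2250 > K1 = 550.
Since both inequalities hold, each species can invade when rare, so the interior equilibrium is stable.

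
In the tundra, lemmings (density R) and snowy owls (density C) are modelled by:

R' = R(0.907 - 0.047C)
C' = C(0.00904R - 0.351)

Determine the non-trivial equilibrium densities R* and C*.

R* ≈ 38.8, C* ≈ 19.3

Set dC/dt = 0 with C > 0: 0.00904R - 0.351 = 0, so R* = 0.351/0.00904 = 38.8.
Set dR/dt = 0 with R > 0: 0.907 - 0.047C = 0, so C* = 0.907/0.047 = 19.3.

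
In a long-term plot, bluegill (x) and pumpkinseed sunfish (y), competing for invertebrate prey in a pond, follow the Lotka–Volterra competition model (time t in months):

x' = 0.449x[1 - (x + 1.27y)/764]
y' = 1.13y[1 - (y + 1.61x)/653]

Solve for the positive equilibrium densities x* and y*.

x* ≈ 62.5, y* ≈ 552

Setting both brackets to zero gives the nullclines x + 1.27y = 764 and 1.61x + y = 653.
Substituting y = 653 - 1.61x into the first: x(1 - 1.27·1.61) = 764 - 1.27·653.
So x* = -65.3/-1.04 = 62.5, and then y* = 653 - 1.61·62.5 = 552.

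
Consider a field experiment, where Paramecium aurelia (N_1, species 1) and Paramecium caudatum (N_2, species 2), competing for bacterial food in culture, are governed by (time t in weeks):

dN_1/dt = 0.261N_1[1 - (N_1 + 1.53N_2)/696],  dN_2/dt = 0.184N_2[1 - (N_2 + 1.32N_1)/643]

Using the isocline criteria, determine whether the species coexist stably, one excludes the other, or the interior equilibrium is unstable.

unstable coexistence (outcome depends on initial conditions)

Compare the nullcline intercepts: K1/α12 = 696/1.53 = 455 < K2 = 643; K2/α21 = 643/1.32 = 487 < K1 = 696.
Since both are reversed, neither can invade when rare; the interior point is a saddle.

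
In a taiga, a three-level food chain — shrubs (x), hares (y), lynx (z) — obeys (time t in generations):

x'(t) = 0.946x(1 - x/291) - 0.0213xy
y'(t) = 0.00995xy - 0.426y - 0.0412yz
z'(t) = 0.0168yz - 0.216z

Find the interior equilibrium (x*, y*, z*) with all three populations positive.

From dz/dt = 0: 0.0168y* = 0.216, so y* = 12.9.
From dx/dt = 0: 0.946(1 - x*/291) = 0.0213·12.9, giving x* = 291·(1 - 0.289) = 207.
From dy/dt = 0: 0.00995·207 - 0.426 = 0.0412z*, so z* = 1.63/0.0412 = 39.6.

x* ≈ 207, y* ≈ 12.9, z* ≈ 39.6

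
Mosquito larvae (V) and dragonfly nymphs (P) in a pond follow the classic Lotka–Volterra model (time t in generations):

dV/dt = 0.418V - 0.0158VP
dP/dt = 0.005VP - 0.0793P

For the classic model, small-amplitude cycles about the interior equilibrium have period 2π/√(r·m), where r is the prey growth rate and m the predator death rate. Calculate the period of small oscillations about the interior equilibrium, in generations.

Here r = 0.418 and m = 0.0793, so r·m = 0.0331.
ω = √0.0331 = 0.182 per generation, hence T = 2π/ω ≈ 34.5 generations.

T ≈ 34.5 generations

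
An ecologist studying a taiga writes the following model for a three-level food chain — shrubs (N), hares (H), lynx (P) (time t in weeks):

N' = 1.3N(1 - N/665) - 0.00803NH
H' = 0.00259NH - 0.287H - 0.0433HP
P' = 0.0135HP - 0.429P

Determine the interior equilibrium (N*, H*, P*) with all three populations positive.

N* ≈ 534, H* ≈ 31.8, P* ≈ 25.3

From dP/dt = 0: 0.0135H* = 0.429, so H* = 31.8.
From dN/dt = 0: 1.3(1 - N*/665) = 0.00803·31.8, giving N* = 665·(1 - 0.196) = 534.
From dH/dt = 0: 0.00259·534 - 0.287 = 0.0433P*, so P* = 1.1/0.0433 = 25.3.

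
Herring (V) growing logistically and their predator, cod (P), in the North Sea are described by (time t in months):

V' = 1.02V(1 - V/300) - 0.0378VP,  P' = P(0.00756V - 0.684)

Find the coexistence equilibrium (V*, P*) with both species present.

V* ≈ 90.5, P* ≈ 18.8

From dP/dt = 0 with P > 0: 0.00756V* = 0.684, so V* = 90.5.
Substitute into dV/dt = 0: 1.02(1 - 90.5/300) = 0.0378P*.
The bracket is 0.698, giving P* = 0.712/0.0378 = 18.8.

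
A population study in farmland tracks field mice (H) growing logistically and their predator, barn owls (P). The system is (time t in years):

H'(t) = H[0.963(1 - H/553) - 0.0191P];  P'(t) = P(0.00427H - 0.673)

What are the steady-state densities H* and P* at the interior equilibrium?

H* ≈ 158, P* ≈ 36

From dP/dt = 0 with P > 0: 0.00427H* = 0.673, so H* = 158.
Substitute into dH/dt = 0: 0.963(1 - 158/553) = 0.0191P*.
The bracket is 0.715, giving P* = 0.689/0.0191 = 36.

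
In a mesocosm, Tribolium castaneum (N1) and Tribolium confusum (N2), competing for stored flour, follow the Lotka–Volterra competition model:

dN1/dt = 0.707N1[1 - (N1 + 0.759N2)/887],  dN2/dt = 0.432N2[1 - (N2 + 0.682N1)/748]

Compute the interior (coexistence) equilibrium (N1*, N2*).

Setting both brackets to zero gives the nullclines N1 + 0.759N2 = 887 and 0.682N1 + N2 = 748.
Substituting N2 = 748 - 0.682N1 into the first: N1(1 - 0.759·0.682) = 887 - 0.759·748.
So N1* = 319/0.482 = 662, and then N2* = 748 - 0.682·662 = 297.

N1* ≈ 662, N2* ≈ 297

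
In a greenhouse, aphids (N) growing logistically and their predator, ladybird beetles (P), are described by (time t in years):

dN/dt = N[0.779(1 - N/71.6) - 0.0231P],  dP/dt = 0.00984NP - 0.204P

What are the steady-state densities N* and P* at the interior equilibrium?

N* ≈ 20.7, P* ≈ 24

From dP/dt = 0 with P > 0: 0.00984N* = 0.204, so N* = 20.7.
Substitute into dN/dt = 0: 0.779(1 - 20.7/71.6) = 0.0231P*.
The bracket is 0.71, giving P* = 0.553/0.0231 = 24.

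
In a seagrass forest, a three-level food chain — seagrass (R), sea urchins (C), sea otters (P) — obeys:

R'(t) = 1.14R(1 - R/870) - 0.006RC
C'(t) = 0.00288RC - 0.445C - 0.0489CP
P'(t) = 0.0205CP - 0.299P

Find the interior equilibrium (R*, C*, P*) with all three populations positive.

From dP/dt = 0: 0.0205C* = 0.299, so C* = 14.6.
From dR/dt = 0: 1.14(1 - R*/870) = 0.006·14.6, giving R* = 870·(1 - 0.0768) = 803.
From dC/dt = 0: 0.00288·803 - 0.445 = 0.0489P*, so P* = 1.87/0.0489 = 38.2.

R* ≈ 803, C* ≈ 14.6, P* ≈ 38.2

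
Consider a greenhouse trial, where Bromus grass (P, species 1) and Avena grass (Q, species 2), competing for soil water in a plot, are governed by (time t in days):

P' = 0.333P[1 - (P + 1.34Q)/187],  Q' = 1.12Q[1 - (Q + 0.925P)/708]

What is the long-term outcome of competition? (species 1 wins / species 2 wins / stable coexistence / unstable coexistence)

Compare the nullcline intercepts: K1/α12 = 187/1.34 = 140 < K2 = 708; K2/α21 = 708/0.925 = 765 > K1 = 187.
Since the inequalities point opposite ways, species 2 can invade but species 1 cannot.

species 2 excludes species 1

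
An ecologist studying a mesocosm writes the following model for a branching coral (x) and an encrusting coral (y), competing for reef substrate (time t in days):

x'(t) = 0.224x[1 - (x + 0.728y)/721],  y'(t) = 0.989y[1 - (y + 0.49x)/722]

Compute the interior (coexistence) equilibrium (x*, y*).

x* ≈ 304, y* ≈ 573

Setting both brackets to zero gives the nullclines x + 0.728y = 721 and 0.49x + y = 722.
Substituting y = 722 - 0.49x into the first: x(1 - 0.728·0.49) = 721 - 0.728·722.
So x* = 195/0.643 = 304, and then y* = 722 - 0.49·304 = 573.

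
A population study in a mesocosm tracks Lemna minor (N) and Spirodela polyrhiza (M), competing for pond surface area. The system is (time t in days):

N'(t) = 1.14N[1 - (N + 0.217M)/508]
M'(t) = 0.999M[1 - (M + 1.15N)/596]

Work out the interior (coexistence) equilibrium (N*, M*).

N* ≈ 505, M* ≈ 15.7

Setting both brackets to zero gives the nullclines N + 0.217M = 508 and 1.15N + M = 596.
Substituting M = 596 - 1.15N into the first: N(1 - 0.217·1.15) = 508 - 0.217·596.
So N* = 379/0.75 = 505, and then M* = 596 - 1.15·505 = 15.7.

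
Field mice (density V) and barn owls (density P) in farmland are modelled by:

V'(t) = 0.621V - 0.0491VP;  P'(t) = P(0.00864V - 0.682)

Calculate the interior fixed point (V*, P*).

Set dP/dt = 0 with P > 0: 0.00864V - 0.682 = 0, so V* = 0.682/0.00864 = 78.9.
Set dV/dt = 0 with V > 0: 0.621 - 0.0491P = 0, so P* = 0.621/0.0491 = 12.6.

V* ≈ 78.9, P* ≈ 12.6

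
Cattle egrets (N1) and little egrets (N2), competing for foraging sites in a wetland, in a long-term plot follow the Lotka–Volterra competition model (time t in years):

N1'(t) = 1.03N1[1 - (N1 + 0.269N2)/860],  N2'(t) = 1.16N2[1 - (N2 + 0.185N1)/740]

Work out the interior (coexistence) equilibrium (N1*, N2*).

N1* ≈ 696, N2* ≈ 611

Setting both brackets to zero gives the nullclines N1 + 0.269N2 = 860 and 0.185N1 + N2 = 740.
Substituting N2 = 740 - 0.185N1 into the first: N1(1 - 0.269·0.185) = 860 - 0.269·740.
So N1* = 661/0.95 = 696, and then N2* = 740 - 0.185·696 = 611.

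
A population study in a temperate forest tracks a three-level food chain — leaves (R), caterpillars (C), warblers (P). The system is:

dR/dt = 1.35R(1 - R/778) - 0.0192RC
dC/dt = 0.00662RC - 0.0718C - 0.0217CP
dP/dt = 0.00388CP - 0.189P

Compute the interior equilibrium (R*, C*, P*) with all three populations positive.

R* ≈ 239, C* ≈ 48.7, P* ≈ 69.6

From dP/dt = 0: 0.00388C* = 0.189, so C* = 48.7.
From dR/dt = 0: 1.35(1 - R*/778) = 0.0192·48.7, giving R* = 778·(1 - 0.693) = 239.
From dC/dt = 0: 0.00662·239 - 0.0718 = 0.0217P*, so P* = 1.51/0.0217 = 69.6.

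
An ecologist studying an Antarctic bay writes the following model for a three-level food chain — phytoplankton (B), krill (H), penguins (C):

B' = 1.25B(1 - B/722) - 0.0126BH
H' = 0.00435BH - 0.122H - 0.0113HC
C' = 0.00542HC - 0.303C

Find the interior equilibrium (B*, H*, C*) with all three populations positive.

From dC/dt = 0: 0.00542H* = 0.303, so H* = 55.9.
From dB/dt = 0: 1.25(1 - B*/722) = 0.0126·55.9, giving B* = 722·(1 - 0.564) = 315.
From dH/dt = 0: 0.00435·315 - 0.122 = 0.0113C*, so C* = 1.25/0.0113 = 111.

B* ≈ 315, H* ≈ 55.9, C* ≈ 111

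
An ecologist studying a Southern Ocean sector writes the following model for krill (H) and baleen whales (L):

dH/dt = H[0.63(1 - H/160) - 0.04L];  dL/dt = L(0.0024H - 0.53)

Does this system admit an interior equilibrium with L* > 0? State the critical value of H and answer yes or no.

The predator equation gives dL/dt > 0 only when H > 0.53/0.0024 = 221.
Without the predator, H → K = 160. Since 160 < 221, the predator cannot invade.

Threshold H = 221; K < 221, so no, the predator goes extinct.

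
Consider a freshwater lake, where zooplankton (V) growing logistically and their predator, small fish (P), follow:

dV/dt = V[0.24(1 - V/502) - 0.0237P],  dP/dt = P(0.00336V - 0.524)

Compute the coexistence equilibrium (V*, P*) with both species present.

From dP/dt = 0 with P > 0: 0.00336V* = 0.524, so V* = 156.
Substitute into dV/dt = 0: 0.24(1 - 156/502) = 0.0237P*.
The bracket is 0.689, giving P* = 0.165/0.0237 = 6.98.

V* ≈ 156, P* ≈ 6.98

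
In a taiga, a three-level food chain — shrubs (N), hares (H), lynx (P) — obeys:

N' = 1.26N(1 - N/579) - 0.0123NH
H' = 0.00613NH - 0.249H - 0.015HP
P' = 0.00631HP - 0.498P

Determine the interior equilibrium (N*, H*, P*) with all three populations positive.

From dP/dt = 0: 0.00631H* = 0.498, so H* = 78.9.
From dN/dt = 0: 1.26(1 - N*/579) = 0.0123·78.9, giving N* = 579·(1 - 0.77) = 133.
From dH/dt = 0: 0.00613·133 - 0.249 = 0.015P*, so P* = 0.566/0.015 = 37.7.

N* ≈ 133, H* ≈ 78.9, P* ≈ 37.7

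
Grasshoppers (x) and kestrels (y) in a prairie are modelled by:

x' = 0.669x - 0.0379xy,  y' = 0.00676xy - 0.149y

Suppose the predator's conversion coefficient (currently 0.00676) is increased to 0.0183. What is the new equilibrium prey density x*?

At the interior fixed point, setting dy/dt = 0 with y > 0 fixes x* = (predator death rate)/(xy coefficient) — independent of the other coefficients.
With the change, x* = 0.149/0.0183 = 8.14; it falls from 22.

x* ≈ 8.14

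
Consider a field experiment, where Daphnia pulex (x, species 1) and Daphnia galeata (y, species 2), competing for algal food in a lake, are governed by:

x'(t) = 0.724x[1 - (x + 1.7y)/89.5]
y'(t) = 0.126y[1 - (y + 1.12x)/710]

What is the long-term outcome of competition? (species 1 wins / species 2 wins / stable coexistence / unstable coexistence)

Compare the nullcline intercepts: K1/α12 = 89.5/1.7 = 52.6 < K2 = 710; K2/α21 = 710/1.12 = 634 > K1 = 89.5.
Since the inequalities point opposite ways, species 2 can invade but species 1 cannot.

species 2 excludes species 1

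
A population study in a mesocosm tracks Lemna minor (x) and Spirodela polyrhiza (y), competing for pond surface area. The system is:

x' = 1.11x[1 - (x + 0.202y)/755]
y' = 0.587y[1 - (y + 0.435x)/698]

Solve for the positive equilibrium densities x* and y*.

Setting both brackets to zero gives the nullclines x + 0.202y = 755 and 0.435x + y = 698.
Substituting y = 698 - 0.435x into the first: x(1 - 0.202·0.435) = 755 - 0.202·698.
So x* = 614/0.912 = 673, and then y* = 698 - 0.435·673 = 405.

x* ≈ 673, y* ≈ 405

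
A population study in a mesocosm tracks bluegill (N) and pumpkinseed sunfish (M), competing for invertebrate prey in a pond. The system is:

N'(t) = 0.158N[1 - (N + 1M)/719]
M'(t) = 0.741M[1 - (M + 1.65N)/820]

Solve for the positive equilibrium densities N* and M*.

Setting both brackets to zero gives the nullclines N + 1M = 719 and 1.65N + M = 820.
Substituting M = 820 - 1.65N into the first: N(1 - 1·1.65) = 719 - 1·820.
So N* = -101/-0.65 = 155, and then M* = 820 - 1.65·155 = 564.

N* ≈ 155, M* ≈ 564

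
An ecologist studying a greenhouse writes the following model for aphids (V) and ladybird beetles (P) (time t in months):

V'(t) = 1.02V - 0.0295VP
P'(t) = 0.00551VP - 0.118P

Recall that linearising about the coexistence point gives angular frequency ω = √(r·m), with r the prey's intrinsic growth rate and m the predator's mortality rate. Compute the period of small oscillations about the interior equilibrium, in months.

T ≈ 18.1 months

Here r = 1.02 and m = 0.118, so r·m = 0.12.
ω = √0.12 = 0.347 per month, hence T = 2π/ω ≈ 18.1 months.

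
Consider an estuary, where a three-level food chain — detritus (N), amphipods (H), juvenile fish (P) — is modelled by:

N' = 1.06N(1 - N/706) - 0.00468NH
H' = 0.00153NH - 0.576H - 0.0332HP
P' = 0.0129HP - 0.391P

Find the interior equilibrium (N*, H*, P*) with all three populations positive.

N* ≈ 612, H* ≈ 30.3, P* ≈ 10.8

From dP/dt = 0: 0.0129H* = 0.391, so H* = 30.3.
From dN/dt = 0: 1.06(1 - N*/706) = 0.00468·30.3, giving N* = 706·(1 - 0.134) = 612.
From dH/dt = 0: 0.00153·612 - 0.576 = 0.0332P*, so P* = 0.36/0.0332 = 10.8.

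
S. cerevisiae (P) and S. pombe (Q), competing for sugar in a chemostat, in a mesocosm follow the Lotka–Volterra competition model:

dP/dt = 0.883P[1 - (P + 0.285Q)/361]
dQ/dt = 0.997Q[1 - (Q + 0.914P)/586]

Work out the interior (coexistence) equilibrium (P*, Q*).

P* ≈ 262, Q* ≈ 346

Setting both brackets to zero gives the nullclines P + 0.285Q = 361 and 0.914P + Q = 586.
Substituting Q = 586 - 0.914P into the first: P(1 - 0.285·0.914) = 361 - 0.285·586.
So P* = 194/0.74 = 262, and then Q* = 586 - 0.914·262 = 346.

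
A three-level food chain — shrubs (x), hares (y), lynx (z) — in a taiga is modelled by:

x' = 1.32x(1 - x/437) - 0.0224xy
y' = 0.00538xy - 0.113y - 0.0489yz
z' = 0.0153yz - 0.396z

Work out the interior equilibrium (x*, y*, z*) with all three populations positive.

x* ≈ 245, y* ≈ 25.9, z* ≈ 24.7

From dz/dt = 0: 0.0153y* = 0.396, so y* = 25.9.
From dx/dt = 0: 1.32(1 - x*/437) = 0.0224·25.9, giving x* = 437·(1 - 0.439) = 245.
From dy/dt = 0: 0.00538·245 - 0.113 = 0.0489z*, so z* = 1.21/0.0489 = 24.7.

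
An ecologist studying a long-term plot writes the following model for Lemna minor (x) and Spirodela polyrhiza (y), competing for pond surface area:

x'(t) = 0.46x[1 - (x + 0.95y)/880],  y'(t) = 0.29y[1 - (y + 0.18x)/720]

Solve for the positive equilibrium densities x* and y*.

Setting both brackets to zero gives the nullclines x + 0.95y = 880 and 0.18x + y = 720.
Substituting y = 720 - 0.18x into the first: x(1 - 0.95·0.18) = 880 - 0.95·720.
So x* = 196/0.829 = 236, and then y* = 720 - 0.18·236 = 677.

x* ≈ 236, y* ≈ 677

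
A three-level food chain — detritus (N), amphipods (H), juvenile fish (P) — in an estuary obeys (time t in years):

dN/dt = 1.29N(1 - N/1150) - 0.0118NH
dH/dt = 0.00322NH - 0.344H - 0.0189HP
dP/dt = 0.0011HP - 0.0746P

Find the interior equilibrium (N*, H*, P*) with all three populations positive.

N* ≈ 437, H* ≈ 67.8, P* ≈ 56.2

From dP/dt = 0: 0.0011H* = 0.0746, so H* = 67.8.
From dN/dt = 0: 1.29(1 - N*/1150) = 0.0118·67.8, giving N* = 1150·(1 - 0.62) = 437.
From dH/dt = 0: 0.00322·437 - 0.344 = 0.0189P*, so P* = 1.06/0.0189 = 56.2.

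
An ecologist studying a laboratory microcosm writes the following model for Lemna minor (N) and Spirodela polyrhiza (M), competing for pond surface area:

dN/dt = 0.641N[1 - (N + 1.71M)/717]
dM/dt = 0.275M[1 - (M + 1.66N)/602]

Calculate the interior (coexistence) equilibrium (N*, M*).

N* ≈ 170, M* ≈ 320

Setting both brackets to zero gives the nullclines N + 1.71M = 717 and 1.66N + M = 602.
Substituting M = 602 - 1.66N into the first: N(1 - 1.71·1.66) = 717 - 1.71·602.
So N* = -312/-1.84 = 170, and then M* = 602 - 1.66·170 = 320.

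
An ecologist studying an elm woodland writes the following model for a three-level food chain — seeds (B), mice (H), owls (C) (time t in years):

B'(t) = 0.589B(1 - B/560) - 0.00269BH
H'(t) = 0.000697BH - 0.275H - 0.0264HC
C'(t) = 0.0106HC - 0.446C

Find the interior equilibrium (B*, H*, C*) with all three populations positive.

B* ≈ 452, H* ≈ 42.1, C* ≈ 1.53

From dC/dt = 0: 0.0106H* = 0.446, so H* = 42.1.
From dB/dt = 0: 0.589(1 - B*/560) = 0.00269·42.1, giving B* = 560·(1 - 0.192) = 452.
From dH/dt = 0: 0.000697·452 - 0.275 = 0.0264C*, so C* = 0.0403/0.0264 = 1.53.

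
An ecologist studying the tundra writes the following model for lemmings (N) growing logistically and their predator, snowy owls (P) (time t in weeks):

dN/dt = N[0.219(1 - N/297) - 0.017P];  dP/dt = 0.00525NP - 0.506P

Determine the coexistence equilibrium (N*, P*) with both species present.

N* ≈ 96.4, P* ≈ 8.7

From dP/dt = 0 with P > 0: 0.00525N* = 0.506, so N* = 96.4.
Substitute into dN/dt = 0: 0.219(1 - 96.4/297) = 0.017P*.
The bracket is 0.675, giving P* = 0.148/0.017 = 8.7.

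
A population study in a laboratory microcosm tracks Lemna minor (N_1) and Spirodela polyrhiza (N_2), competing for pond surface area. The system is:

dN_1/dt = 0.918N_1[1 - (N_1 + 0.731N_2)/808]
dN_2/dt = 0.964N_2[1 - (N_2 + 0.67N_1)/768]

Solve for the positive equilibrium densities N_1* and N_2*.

N_1* ≈ 483, N_2* ≈ 444

Setting both brackets to zero gives the nullclines N_1 + 0.731N_2 = 808 and 0.67N_1 + N_2 = 768.
Substituting N_2 = 768 - 0.67N_1 into the first: N_1(1 - 0.731·0.67) = 808 - 0.731·768.
So N_1* = 247/0.51 = 483, and then N_2* = 768 - 0.67·483 = 444.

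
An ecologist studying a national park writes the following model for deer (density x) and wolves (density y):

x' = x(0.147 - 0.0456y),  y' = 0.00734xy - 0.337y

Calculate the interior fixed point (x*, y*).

x* ≈ 45.9, y* ≈ 3.22

Set dy/dt = 0 with y > 0: 0.00734x - 0.337 = 0, so x* = 0.337/0.00734 = 45.9.
Set dx/dt = 0 with x > 0: 0.147 - 0.0456y = 0, so y* = 0.147/0.0456 = 3.22.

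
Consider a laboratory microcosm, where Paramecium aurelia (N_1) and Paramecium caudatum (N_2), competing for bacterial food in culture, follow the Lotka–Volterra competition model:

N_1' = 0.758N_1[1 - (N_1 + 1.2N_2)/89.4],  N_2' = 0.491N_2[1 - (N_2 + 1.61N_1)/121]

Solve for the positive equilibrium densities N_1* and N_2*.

Setting both brackets to zero gives the nullclines N_1 + 1.2N_2 = 89.4 and 1.61N_1 + N_2 = 121.
Substituting N_2 = 121 - 1.61N_1 into the first: N_1(1 - 1.2·1.61) = 89.4 - 1.2·121.
So N_1* = -55.8/-0.932 = 59.9, and then N_2* = 121 - 1.61·59.9 = 24.6.

N_1* ≈ 59.9, N_2* ≈ 24.6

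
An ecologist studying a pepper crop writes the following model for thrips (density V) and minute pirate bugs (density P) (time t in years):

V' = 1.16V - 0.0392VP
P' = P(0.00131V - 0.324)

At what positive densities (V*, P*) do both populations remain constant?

V* ≈ 247, P* ≈ 29.6

Set dP/dt = 0 with P > 0: 0.00131V - 0.324 = 0, so V* = 0.324/0.00131 = 247.
Set dV/dt = 0 with V > 0: 1.16 - 0.0392P = 0, so P* = 1.16/0.0392 = 29.6.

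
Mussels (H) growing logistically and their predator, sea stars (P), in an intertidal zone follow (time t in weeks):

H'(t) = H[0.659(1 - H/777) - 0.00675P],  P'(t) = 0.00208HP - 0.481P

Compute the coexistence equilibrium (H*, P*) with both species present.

From dP/dt = 0 with P > 0: 0.00208H* = 0.481, so H* = 231.
Substitute into dH/dt = 0: 0.659(1 - 231/777) = 0.00675P*.
The bracket is 0.702, giving P* = 0.463/0.00675 = 68.6.

H* ≈ 231, P* ≈ 68.6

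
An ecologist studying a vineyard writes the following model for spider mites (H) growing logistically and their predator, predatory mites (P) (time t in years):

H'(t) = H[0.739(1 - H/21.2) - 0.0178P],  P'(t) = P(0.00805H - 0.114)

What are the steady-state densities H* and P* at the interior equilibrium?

From dP/dt = 0 with P > 0: 0.00805H* = 0.114, so H* = 14.2.
Substitute into dH/dt = 0: 0.739(1 - 14.2/21.2) = 0.0178P*.
The bracket is 0.332, giving P* = 0.245/0.0178 = 13.8.

H* ≈ 14.2, P* ≈ 13.8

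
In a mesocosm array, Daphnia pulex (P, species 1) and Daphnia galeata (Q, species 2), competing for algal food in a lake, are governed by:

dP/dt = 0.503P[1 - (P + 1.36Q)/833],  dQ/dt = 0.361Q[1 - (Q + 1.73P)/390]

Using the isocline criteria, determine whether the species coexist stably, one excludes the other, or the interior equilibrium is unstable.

Compare the nullcline intercepts: K1/α12 = 833/1.36 = 612 > K2 = 390; K2/α21 = 390/1.73 = 225 < K1 = 833.
Since the inequalities point opposite ways, species 1 can invade but species 2 cannot.

species 1 excludes species 2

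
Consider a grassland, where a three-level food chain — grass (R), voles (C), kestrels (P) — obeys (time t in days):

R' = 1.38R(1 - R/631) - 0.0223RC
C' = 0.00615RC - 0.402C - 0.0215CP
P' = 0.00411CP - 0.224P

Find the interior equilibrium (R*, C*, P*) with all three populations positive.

From dP/dt = 0: 0.00411C* = 0.224, so C* = 54.5.
From dR/dt = 0: 1.38(1 - R*/631) = 0.0223·54.5, giving R* = 631·(1 - 0.881) = 75.3.
From dC/dt = 0: 0.00615·75.3 - 0.402 = 0.0215P*, so P* = 0.0609/0.0215 = 2.83.

R* ≈ 75.3, C* ≈ 54.5, P* ≈ 2.83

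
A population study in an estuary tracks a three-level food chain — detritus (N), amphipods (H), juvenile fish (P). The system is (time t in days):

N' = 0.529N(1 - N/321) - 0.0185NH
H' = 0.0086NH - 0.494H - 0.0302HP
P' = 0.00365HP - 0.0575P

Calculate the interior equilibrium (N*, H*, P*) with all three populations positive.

N* ≈ 144, H* ≈ 15.8, P* ≈ 24.7

From dP/dt = 0: 0.00365H* = 0.0575, so H* = 15.8.
From dN/dt = 0: 0.529(1 - N*/321) = 0.0185·15.8, giving N* = 321·(1 - 0.551) = 144.
From dH/dt = 0: 0.0086·144 - 0.494 = 0.0302P*, so P* = 0.746/0.0302 = 24.7.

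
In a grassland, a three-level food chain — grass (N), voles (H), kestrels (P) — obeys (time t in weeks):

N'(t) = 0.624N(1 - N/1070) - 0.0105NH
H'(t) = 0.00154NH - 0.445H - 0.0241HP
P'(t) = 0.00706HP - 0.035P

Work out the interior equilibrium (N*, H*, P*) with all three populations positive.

N* ≈ 981, H* ≈ 4.96, P* ≈ 44.2

From dP/dt = 0: 0.00706H* = 0.035, so H* = 4.96.
From dN/dt = 0: 0.624(1 - N*/1070) = 0.0105·4.96, giving N* = 1070·(1 - 0.0834) = 981.
From dH/dt = 0: 0.00154·981 - 0.445 = 0.0241P*, so P* = 1.07/0.0241 = 44.2.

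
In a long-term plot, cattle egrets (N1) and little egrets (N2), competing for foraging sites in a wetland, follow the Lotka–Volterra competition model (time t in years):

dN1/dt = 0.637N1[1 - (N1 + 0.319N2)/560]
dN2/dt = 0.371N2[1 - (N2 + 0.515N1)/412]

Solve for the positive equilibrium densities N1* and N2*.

Setting both brackets to zero gives the nullclines N1 + 0.319N2 = 560 and 0.515N1 + N2 = 412.
Substituting N2 = 412 - 0.515N1 into the first: N1(1 - 0.319·0.515) = 560 - 0.319·412.
So N1* = 429/0.836 = 513, and then N2* = 412 - 0.515·513 = 148.

N1* ≈ 513, N2* ≈ 148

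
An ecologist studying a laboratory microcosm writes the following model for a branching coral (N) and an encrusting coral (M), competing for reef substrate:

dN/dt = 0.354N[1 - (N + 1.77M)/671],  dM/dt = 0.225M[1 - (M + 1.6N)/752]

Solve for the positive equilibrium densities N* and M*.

N* ≈ 360, M* ≈ 176

Setting both brackets to zero gives the nullclines N + 1.77M = 671 and 1.6N + M = 752.
Substituting M = 752 - 1.6N into the first: N(1 - 1.77·1.6) = 671 - 1.77·752.
So N* = -660/-1.83 = 360, and then M* = 752 - 1.6·360 = 176.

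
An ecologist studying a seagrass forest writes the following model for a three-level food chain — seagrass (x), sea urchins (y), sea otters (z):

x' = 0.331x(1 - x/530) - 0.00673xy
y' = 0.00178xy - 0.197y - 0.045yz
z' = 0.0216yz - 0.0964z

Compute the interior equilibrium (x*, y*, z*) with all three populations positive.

From dz/dt = 0: 0.0216y* = 0.0964, so y* = 4.46.
From dx/dt = 0: 0.331(1 - x*/530) = 0.00673·4.46, giving x* = 530·(1 - 0.0907) = 482.
From dy/dt = 0: 0.00178·482 - 0.197 = 0.045z*, so z* = 0.661/0.045 = 14.7.

x* ≈ 482, y* ≈ 4.46, z* ≈ 14.7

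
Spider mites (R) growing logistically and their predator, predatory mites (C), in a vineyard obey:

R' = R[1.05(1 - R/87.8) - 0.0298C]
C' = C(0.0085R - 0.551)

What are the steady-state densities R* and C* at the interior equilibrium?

R* ≈ 64.8, C* ≈ 9.22

From dC/dt = 0 with C > 0: 0.0085R* = 0.551, so R* = 64.8.
Substitute into dR/dt = 0: 1.05(1 - 64.8/87.8) = 0.0298C*.
The bracket is 0.262, giving C* = 0.275/0.0298 = 9.22.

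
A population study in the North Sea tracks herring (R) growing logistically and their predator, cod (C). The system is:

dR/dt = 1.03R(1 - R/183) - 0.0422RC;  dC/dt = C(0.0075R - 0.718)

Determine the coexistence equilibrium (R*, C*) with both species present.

R* ≈ 95.7, C* ≈ 11.6

From dC/dt = 0 with C > 0: 0.0075R* = 0.718, so R* = 95.7.
Substitute into dR/dt = 0: 1.03(1 - 95.7/183) = 0.0422C*.
The bracket is 0.477, giving C* = 0.491/0.0422 = 11.6.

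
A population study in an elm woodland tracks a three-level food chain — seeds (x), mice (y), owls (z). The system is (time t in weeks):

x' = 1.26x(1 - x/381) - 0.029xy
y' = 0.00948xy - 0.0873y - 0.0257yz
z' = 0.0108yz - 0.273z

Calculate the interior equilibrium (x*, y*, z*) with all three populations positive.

From dz/dt = 0: 0.0108y* = 0.273, so y* = 25.3.
From dx/dt = 0: 1.26(1 - x*/381) = 0.029·25.3, giving x* = 381·(1 - 0.582) = 159.
From dy/dt = 0: 0.00948·159 - 0.0873 = 0.0257z*, so z* = 1.42/0.0257 = 55.4.

x* ≈ 159, y* ≈ 25.3, z* ≈ 55.4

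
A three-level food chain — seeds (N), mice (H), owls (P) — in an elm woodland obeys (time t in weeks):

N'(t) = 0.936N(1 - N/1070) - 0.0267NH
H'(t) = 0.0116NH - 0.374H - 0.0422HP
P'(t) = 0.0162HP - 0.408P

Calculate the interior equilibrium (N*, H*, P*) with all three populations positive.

N* ≈ 301, H* ≈ 25.2, P* ≈ 74

From dP/dt = 0: 0.0162H* = 0.408, so H* = 25.2.
From dN/dt = 0: 0.936(1 - N*/1070) = 0.0267·25.2, giving N* = 1070·(1 - 0.718) = 301.
From dH/dt = 0: 0.0116·301 - 0.374 = 0.0422P*, so P* = 3.12/0.0422 = 74.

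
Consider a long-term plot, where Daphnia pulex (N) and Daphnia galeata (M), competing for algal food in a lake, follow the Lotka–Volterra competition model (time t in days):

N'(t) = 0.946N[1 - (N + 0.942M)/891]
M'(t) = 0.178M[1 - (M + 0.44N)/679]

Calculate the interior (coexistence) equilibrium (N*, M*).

N* ≈ 429, M* ≈ 490

Setting both brackets to zero gives the nullclines N + 0.942M = 891 and 0.44N + M = 679.
Substituting M = 679 - 0.44N into the first: N(1 - 0.942·0.44) = 891 - 0.942·679.
So N* = 251/0.586 = 429, and then M* = 679 - 0.44·429 = 490.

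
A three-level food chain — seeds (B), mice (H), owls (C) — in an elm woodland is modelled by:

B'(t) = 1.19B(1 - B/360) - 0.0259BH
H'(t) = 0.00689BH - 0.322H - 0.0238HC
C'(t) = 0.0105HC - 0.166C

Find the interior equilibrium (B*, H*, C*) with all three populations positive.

B* ≈ 236, H* ≈ 15.8, C* ≈ 54.8

From dC/dt = 0: 0.0105H* = 0.166, so H* = 15.8.
From dB/dt = 0: 1.19(1 - B*/360) = 0.0259·15.8, giving B* = 360·(1 - 0.344) = 236.
From dH/dt = 0: 0.00689·236 - 0.322 = 0.0238C*, so C* = 1.3/0.0238 = 54.8.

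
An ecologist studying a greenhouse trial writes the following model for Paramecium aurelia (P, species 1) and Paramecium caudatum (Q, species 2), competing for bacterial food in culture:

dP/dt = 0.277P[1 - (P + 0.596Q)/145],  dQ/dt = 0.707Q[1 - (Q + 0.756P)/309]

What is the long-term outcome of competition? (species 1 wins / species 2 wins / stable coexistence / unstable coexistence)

Compare the nullcline intercepts: K1/α12 = 145/0.596 = 243 < K2 = 309; K2/α21 = 309/0.756 = 409 > K1 = 145.
Since the inequalities point opposite ways, species 2 can invade but species 1 cannot.

species 2 excludes species 1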